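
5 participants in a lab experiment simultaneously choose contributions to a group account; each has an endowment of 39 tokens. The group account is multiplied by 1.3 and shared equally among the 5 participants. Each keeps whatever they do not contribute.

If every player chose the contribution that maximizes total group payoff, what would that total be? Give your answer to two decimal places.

Each contributed unit returns 1.300 to the group as a whole (0.2600 to each of 5 players), which exceeds 1, so the social optimum is full contribution: group total = 1.300 × 195 = 253.50.

253.50 tokens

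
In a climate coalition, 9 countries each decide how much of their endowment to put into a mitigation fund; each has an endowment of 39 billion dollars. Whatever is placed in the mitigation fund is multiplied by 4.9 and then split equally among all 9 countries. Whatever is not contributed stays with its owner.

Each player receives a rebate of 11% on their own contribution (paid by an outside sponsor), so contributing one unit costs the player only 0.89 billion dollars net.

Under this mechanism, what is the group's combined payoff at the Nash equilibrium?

351.00 billion dollars

The effective private return is (4.9/9) / 0.89 = 0.6117, which is still under 1, so the mechanism doesn't change anyone's dominant strategy: zero contribution.
Everyone keeps their endowment and the group total is 9 × 39 = 351.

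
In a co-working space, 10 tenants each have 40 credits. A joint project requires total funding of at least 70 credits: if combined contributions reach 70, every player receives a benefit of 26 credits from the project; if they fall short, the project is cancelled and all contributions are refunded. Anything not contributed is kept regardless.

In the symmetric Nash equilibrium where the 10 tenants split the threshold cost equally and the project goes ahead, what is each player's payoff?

Equal share of the threshold: 70/10 = 7.
At this profile no one gains by cutting their contribution: any cut drops the total below 70, the project is cancelled, contributions are refunded, and the deviator ends with 40, which is less than 40 − 7 + 26 = 59. Contributing more than 7 just wastes the excess. So contributing exactly 7 is a best response.
Each player's payoff: 40 − 7 + 26 = 59.

59 credits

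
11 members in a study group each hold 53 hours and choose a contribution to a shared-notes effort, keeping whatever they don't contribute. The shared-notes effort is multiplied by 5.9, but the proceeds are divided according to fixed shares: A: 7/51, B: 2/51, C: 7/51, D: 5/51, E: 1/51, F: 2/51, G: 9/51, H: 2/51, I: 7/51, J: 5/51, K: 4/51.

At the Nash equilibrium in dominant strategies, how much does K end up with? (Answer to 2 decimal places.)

A player with share s gets back 5.9·s per unit contributed, so full contribution is dominant for anyone with s > 1/5.9 = 0.1695 and zero contribution is dominant for anyone below.
Only G (9/51) clears that bar, contributing 53; the remaining 10 contribute 0. Total contributed: 53.
K keeps 53 and receives 5.9 × 53 × 4/51 = 24.53 from the shared-notes effort, for a payoff of 77.53.

77.53 hours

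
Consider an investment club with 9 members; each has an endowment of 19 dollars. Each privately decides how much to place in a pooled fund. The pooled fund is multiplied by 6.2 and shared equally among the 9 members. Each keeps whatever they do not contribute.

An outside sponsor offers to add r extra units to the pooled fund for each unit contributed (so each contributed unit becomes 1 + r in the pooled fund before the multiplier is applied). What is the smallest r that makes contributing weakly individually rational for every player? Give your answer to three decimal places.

0.452

With matching at rate r, one contributed unit becomes (1 + r) in the pooled fund and returns 6.2 × (1 + r) / 9 to the contributor.
Setting this equal to 1: 1 + r = 9/6.2 = 1.4516.
So the minimum matching rate is r = 1.4516 − 1 = 0.452.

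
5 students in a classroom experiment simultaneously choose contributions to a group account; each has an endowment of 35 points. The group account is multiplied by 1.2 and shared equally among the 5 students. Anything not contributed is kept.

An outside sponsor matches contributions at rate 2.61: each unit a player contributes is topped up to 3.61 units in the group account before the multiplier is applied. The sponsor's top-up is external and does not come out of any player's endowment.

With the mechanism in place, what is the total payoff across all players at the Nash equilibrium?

175.00 points

With the mechanism, a contributed unit returns 1.2 × 3.61 / 5 = 0.8664 per unit of net cost — still below 1 — so contributing 0 remains dominant for every player.
Everyone keeps their endowment and the group total is 5 × 35 = 175.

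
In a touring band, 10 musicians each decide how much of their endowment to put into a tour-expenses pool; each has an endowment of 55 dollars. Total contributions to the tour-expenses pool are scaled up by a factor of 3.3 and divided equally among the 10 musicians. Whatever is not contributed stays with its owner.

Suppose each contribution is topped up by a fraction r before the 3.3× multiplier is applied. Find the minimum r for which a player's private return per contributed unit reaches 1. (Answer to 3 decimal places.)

2.030

With matching at rate r, one contributed unit becomes (1 + r) in the tour-expenses pool and returns 3.3 × (1 + r) / 10 to the contributor.
Setting this equal to 1: 1 + r = 10/3.3 = 3.0303.
So the minimum matching rate is r = 3.0303 − 1 = 2.030.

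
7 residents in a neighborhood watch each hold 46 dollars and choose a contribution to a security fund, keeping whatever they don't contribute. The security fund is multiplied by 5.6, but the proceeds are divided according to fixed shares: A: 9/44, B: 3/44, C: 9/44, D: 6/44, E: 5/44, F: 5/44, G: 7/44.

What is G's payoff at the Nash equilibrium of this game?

Each unit j contributes comes back to j as 5.6 × (j's share), so j prefers to contribute only if that share exceeds 1/5.6 = 0.1786; otherwise keeping the unit dominates.
The shares above 0.1786 belong to A and C, contributing 46 each; the remaining 5 contribute 0. Total contributed: 92.
G keeps 46 and receives 5.6 × 92 × 7/44 = 81.96 from the security fund, for a payoff of 127.96.

127.96 dollars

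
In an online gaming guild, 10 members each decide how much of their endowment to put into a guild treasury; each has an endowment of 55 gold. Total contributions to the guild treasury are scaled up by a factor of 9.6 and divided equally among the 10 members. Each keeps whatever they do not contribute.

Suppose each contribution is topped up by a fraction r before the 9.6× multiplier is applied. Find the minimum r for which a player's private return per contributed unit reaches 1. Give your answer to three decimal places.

0.042

With matching at rate r, one contributed unit becomes (1 + r) in the guild treasury and returns 9.6 × (1 + r) / 10 to the contributor.
Setting this equal to 1: 1 + r = 10/9.6 = 1.0417.
So the minimum matching rate is r = 1.0417 − 1 = 0.042.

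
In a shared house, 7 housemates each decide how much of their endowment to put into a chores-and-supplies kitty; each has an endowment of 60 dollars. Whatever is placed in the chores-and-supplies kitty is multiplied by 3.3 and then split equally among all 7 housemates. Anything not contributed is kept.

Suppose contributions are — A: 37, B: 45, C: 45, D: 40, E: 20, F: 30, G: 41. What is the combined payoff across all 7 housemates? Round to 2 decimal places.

Total contributed: 37 + 45 + 45 + 40 + 20 + 30 + 41 = 258; total kept: 7 × 60 − 258 = 162.
The chores-and-supplies kitty pays out 3.3 × 258 = 851.40 in aggregate.
Group total = 162 + 851.40 = 1013.40.

1013.40 dollars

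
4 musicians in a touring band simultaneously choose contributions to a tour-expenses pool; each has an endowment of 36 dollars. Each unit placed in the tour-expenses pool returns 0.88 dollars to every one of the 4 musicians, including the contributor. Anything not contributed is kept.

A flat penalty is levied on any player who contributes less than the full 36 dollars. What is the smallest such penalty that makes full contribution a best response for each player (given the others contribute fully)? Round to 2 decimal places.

Given the others contribute fully, the best deviation is to contribute 0 (any partial contribution still incurs the fine and gives up units whose private return 0.88 is below 1).
Deviating from 36 to 0 saves 36 dollars but forfeits the deviator's share of the drop in the tour-expenses pool: 0.88 × 36 = 31.68.
So the deviation gain is 36 − 31.68 = 4.32, and the fine must be at least 4.32 dollars to wipe it out.

4.32 dollars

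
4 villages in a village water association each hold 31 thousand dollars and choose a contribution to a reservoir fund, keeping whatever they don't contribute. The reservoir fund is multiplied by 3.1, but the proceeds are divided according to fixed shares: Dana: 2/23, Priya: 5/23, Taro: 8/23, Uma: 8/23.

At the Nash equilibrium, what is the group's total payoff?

For player j, contributing a unit is worthwhile iff 3.1 × (j's share) ≥ 1, i.e. iff j's share is at least 0.3226.
The shares above 0.3226 belong to Taro and Uma, contributing 31 each; the remaining 2 contribute 0. Total contributed: 62.
The reservoir fund pays out 3.1 × 62 = 192.20 in total (split across the unequal shares, but the aggregate is all that matters for the group sum).
The 2 free-riders keep 31 each, adding 62. Group total = 62 + 192.20 = 254.20.

254.20 thousand dollars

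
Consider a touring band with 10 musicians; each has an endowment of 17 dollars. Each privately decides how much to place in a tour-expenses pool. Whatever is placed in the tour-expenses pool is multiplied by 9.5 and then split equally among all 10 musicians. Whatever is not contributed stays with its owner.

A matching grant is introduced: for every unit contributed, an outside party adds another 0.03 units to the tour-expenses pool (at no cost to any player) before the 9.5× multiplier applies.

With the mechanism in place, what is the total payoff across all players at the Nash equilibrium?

The effective private return is 9.5 × 1.03 / 10 = 0.9785, which is still under 1, so the mechanism doesn't change anyone's dominant strategy: zero contribution.
At the Nash equilibrium no one contributes; group total payoff = 10 × 17 = 170.

170.00 dollars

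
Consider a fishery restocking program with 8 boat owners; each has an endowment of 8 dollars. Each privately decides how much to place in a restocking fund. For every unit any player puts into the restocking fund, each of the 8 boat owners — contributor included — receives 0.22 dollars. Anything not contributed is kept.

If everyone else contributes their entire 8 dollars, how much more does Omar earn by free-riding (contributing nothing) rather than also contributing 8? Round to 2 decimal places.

6.24 dollars

Switching from a contribution of 8 to 0 lets Omar keep an extra 8 dollars, but lowers the restocking fund by 8, which costs Omar their own share of that drop: 0.22 × 8 = 1.76.
Net gain = 8 − 1.76 = 6.24. The private return per contributed unit (0.22) is below 1, so free-riding is indeed the best response regardless of what the others do.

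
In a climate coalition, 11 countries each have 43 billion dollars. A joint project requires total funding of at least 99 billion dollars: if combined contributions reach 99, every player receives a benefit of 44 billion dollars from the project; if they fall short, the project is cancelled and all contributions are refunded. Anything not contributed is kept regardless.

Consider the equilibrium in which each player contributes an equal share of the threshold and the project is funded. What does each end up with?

78 billion dollars

Equal share of the threshold: 99/11 = 9.
At this profile no one gains by cutting their contribution: any cut drops the total below 99, the project is cancelled, contributions are refunded, and the deviator ends with 43, which is less than 43 − 9 + 44 = 78. Contributing more than 9 just wastes the excess. So contributing exactly 9 is a best response.
Each player's payoff: 43 − 9 + 44 = 78.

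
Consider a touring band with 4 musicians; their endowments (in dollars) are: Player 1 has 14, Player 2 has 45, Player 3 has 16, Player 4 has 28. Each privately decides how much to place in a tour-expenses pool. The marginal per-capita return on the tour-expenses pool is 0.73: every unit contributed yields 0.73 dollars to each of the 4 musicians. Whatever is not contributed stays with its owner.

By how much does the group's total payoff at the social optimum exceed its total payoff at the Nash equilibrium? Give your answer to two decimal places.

The private return per contributed unit is 0.73 < 1 for everyone, so the Nash equilibrium is zero contribution and the group total is Σ E_j = 14 + 45 + 16 + 28 = 103.
Each contributed unit returns 2.920 to the group, so the social optimum is full contribution by everyone: group total = 2.920 × 103 = 300.76.
Efficiency loss = (2.920 − 1) × 103 = 197.76.

197.76 dollars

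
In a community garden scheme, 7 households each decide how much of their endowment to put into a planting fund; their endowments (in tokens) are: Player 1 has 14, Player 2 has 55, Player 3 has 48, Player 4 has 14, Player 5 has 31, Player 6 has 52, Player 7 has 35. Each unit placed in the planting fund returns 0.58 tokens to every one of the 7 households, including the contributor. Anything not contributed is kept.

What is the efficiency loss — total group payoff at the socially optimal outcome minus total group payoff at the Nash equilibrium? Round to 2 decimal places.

761.94 tokens

The private return per contributed unit is 0.58 < 1 for everyone, so the Nash equilibrium is zero contribution and the group total is Σ E_j = 14 + 55 + 48 + 14 + 31 + 52 + 35 = 249.
Each contributed unit returns 4.060 to the group, so the social optimum is full contribution by everyone: group total = 4.060 × 249 = 1010.94.
Efficiency loss = (4.060 − 1) × 249 = 761.94.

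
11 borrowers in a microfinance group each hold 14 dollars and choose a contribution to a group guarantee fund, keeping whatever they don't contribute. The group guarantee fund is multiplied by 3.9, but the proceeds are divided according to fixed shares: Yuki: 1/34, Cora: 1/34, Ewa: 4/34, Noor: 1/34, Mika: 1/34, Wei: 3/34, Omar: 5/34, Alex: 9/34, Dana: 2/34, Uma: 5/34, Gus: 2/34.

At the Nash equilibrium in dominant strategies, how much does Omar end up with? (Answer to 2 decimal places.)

Player j's private return per contributed unit is 3.9 × (j's share). Contributing is weakly dominant for j when that share is at least 1/3.9 = 0.2564, and contributing 0 is dominant otherwise.
The only share above 0.2564 is Alex's 9/34, contributing 14; the remaining 10 contribute 0. Total contributed: 14.
Omar keeps 14 and receives 3.9 × 14 × 5/34 = 8.03 from the group guarantee fund, for a payoff of 22.03.

22.03 dollars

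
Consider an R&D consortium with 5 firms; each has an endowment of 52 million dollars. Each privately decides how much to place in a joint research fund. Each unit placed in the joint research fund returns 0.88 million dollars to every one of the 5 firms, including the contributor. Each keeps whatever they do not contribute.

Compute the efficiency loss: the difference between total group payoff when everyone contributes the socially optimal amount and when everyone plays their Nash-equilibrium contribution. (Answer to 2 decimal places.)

884.00 million dollars

The private return per contributed unit is 0.88 < 1, so contributing 0 is dominant for every player. At the Nash equilibrium everyone keeps their 52, and the group total is 5 × 52 = 260.
Each contributed unit returns 4.400 to the group as a whole (0.88 to each of 5 players), which exceeds 1, so the social optimum is full contribution: group total = 4.400 × 260 = 1144.00.
Efficiency loss = 1144.00 − 260 = 884.00.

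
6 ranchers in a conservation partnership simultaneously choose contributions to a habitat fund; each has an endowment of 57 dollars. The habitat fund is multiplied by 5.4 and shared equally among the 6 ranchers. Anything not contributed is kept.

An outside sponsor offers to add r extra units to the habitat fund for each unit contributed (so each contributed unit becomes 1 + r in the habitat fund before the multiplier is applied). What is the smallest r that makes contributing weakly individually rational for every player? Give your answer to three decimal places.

0.111

With matching at rate r, one contributed unit becomes (1 + r) in the habitat fund and returns 5.4 × (1 + r) / 6 to the contributor.
Setting this equal to 1: 1 + r = 6/5.4 = 1.1111.
So the minimum matching rate is r = 1.1111 − 1 = 0.111.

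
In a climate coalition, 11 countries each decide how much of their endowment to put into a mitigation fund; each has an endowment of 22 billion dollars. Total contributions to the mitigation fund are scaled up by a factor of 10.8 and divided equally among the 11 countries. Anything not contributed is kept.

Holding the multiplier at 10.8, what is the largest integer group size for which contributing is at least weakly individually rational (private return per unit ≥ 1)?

10

Private return per unit is 10.8/(group size), which is ≥ 1 whenever the group size is ≤ 10.8.
The largest such integer is 10.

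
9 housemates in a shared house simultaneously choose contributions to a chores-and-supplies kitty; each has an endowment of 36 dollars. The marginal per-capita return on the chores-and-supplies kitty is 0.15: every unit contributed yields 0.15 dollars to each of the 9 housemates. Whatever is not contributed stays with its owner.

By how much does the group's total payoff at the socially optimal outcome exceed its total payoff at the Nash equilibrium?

113.40 dollars

The private return per contributed unit is 0.15 < 1, so contributing 0 is dominant for every player. At the Nash equilibrium everyone keeps their 36, and the group total is 9 × 36 = 324.
Each contributed unit returns 1.350 to the group as a whole (0.15 to each of 9 players), which exceeds 1, so the social optimum is full contribution: group total = 1.350 × 324 = 437.40.
Efficiency loss = 437.40 − 324 = 113.40.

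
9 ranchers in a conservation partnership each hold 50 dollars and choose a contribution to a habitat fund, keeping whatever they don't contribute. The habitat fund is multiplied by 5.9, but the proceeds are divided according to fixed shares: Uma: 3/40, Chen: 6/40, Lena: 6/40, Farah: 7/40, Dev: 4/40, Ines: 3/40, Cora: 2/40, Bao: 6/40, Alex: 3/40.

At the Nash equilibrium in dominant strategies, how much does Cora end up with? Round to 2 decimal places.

Each unit j contributes comes back to j as 5.9 × (j's share), so j prefers to contribute only if that share exceeds 1/5.9 = 0.1695; otherwise keeping the unit dominates.
Farah alone (share 7/40) is above the threshold, contributing 50; the remaining 8 contribute 0. Total contributed: 50.
Cora keeps 50 and receives 5.9 × 50 × 2/40 = 14.75 from the habitat fund, for a payoff of 64.75.

64.75 dollars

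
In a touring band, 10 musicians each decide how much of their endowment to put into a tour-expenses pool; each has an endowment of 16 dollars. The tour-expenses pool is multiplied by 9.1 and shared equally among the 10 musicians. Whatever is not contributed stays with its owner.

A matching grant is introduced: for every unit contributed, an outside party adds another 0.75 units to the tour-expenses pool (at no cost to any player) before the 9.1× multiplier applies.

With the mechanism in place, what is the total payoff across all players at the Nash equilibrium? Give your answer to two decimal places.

2548.00 dollars

With the mechanism, a contributed unit returns 9.1 × 1.75 / 10 = 1.5925 per unit of net cost to the contributor — now above 1 — so contributing fully is weakly dominant for every player.
So the Nash equilibrium is full contribution by all 10; the group earns 9.1 × 1.75 × 160 = 2548.00.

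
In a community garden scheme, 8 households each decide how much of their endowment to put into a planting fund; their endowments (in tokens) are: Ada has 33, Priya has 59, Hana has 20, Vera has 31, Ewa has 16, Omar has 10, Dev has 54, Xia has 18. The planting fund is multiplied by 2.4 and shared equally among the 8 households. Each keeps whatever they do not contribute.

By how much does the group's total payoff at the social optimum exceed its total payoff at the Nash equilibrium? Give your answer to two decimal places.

337.40 tokens

The private return per contributed unit is 2.4/8 = 0.3000 < 1 for every player regardless of endowment, so the Nash equilibrium is zero contribution and the group total is Σ E_j = 33 + 59 + 20 + 31 + 16 + 10 + 54 + 18 = 241.
Each contributed unit returns 2.400 to the group, so the social optimum is full contribution by everyone: group total = 2.400 × 241 = 578.40.
Efficiency loss = (2.400 − 1) × 241 = 337.40.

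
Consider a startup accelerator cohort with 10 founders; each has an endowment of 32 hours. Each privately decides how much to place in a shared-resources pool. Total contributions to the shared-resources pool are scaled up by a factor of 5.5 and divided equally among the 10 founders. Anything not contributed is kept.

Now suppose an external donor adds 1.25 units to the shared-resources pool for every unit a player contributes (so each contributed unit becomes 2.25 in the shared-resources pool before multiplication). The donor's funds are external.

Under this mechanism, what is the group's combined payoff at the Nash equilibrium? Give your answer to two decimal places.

With the mechanism, a contributed unit returns 5.5 × 2.25 / 10 = 1.2375 per unit of net cost to the contributor — now above 1 — so contributing fully is weakly dominant for every player.
At the Nash equilibrium everyone contributes 32. Group total payoff = 5.5 × 2.25 × 320 = 3960.00.

3960.00 hours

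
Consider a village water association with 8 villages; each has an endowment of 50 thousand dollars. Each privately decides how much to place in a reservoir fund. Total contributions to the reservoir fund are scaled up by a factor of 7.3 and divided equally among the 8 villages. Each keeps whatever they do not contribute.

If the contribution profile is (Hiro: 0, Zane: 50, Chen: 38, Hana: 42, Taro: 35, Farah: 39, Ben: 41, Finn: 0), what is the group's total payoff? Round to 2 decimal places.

Total contributed: 0 + 50 + 38 + 42 + 35 + 39 + 41 + 0 = 245; total kept: 8 × 50 − 245 = 155.
The reservoir fund pays out 7.3 × 245 = 1788.50 in aggregate.
Group total = 155 + 1788.50 = 1943.50.

1943.50 thousand dollars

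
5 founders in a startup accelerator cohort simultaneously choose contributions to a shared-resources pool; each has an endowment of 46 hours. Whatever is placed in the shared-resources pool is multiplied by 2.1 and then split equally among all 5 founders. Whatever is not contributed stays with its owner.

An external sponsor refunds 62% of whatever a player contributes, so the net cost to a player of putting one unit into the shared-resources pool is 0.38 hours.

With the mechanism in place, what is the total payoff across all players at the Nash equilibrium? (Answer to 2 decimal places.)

The effective private return per unit is now (2.1/5) / 0.38 = 1.1053 > 1, so every player's dominant strategy flips to full contribution.
So the Nash equilibrium is full contribution by all 5; the group earns 5 × (46 × 0.62 + 2.1 × 46) = 625.60.

625.60 hours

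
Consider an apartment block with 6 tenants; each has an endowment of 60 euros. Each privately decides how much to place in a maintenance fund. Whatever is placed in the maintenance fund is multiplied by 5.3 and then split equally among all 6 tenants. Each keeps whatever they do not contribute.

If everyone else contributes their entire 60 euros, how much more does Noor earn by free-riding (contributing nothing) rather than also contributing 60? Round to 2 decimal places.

7.00 euros

Switching from a contribution of 60 to 0 lets Noor keep an extra 60 euros, but lowers the maintenance fund by 60, which costs Noor their own share of that drop: 5.3/6 × 60 = 53.00.
Net gain = 60 − 53.00 = 7.00. The private return per contributed unit (0.8833) is below 1, so free-riding is indeed the best response regardless of what the others do.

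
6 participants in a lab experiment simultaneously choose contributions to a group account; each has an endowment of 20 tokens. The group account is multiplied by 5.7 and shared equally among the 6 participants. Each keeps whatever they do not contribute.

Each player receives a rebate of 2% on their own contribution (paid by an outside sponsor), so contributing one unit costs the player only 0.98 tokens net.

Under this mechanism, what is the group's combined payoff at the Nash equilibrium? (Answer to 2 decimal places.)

With the mechanism, a contributed unit returns (5.7/6) / 0.98 = 0.9694 per unit of net cost — still below 1 — so contributing 0 remains dominant for every player.
Everyone keeps their endowment and the group total is 6 × 20 = 120.

120.00 tokens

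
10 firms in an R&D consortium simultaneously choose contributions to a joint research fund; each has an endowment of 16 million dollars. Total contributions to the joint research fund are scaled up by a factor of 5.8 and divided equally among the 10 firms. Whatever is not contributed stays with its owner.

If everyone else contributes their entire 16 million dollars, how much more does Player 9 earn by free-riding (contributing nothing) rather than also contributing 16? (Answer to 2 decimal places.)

Switching from a contribution of 16 to 0 lets Player 9 keep an extra 16 million dollars, but lowers the joint research fund by 16, which costs Player 9 their own share of that drop: 5.8/10 × 16 = 9.28.
Net gain = 16 − 9.28 = 6.72. The private return per contributed unit (0.5800) is below 1, so free-riding is indeed the best response regardless of what the others do.

6.72 million dollars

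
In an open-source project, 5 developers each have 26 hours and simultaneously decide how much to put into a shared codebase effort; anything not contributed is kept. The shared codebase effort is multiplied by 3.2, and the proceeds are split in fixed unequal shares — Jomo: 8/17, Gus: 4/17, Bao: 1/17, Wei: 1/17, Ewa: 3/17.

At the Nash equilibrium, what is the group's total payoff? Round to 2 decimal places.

Player j's private return per contributed unit is 3.2 × (j's share). Contributing is weakly dominant for j when that share is at least 1/3.2 = 0.3125, and contributing 0 is dominant otherwise.
Only Jomo (8/17) clears that bar, contributing 26; the remaining 4 contribute 0. Total contributed: 26.
The shared codebase effort pays out 3.2 × 26 = 83.20 in total (split across the unequal shares, but the aggregate is all that matters for the group sum).
The 4 free-riders keep 26 each, adding 104. Group total = 104 + 83.20 = 187.20.

187.20 hours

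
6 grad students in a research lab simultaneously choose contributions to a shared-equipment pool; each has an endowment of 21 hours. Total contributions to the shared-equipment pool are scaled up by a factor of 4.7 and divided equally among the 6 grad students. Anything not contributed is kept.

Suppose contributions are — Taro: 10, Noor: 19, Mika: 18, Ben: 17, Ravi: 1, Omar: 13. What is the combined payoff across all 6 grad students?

Total contributed: 10 + 19 + 18 + 17 + 1 + 13 = 78; total kept: 6 × 21 − 78 = 48.
The shared-equipment pool pays out 4.7 × 78 = 366.60 in aggregate.
Group total = 48 + 366.60 = 414.60.

414.60 hours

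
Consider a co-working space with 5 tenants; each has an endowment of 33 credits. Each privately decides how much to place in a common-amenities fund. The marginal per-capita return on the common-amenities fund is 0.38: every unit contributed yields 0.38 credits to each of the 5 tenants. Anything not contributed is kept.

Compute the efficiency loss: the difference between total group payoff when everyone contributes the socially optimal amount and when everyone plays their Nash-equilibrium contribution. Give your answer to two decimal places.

148.50 credits

The private return per contributed unit is 0.38 < 1, so contributing 0 is dominant for every player. At the Nash equilibrium everyone keeps their 33, and the group total is 5 × 33 = 165.
Each contributed unit returns 1.900 to the group as a whole (0.38 to each of 5 players), which exceeds 1, so the social optimum is full contribution: group total = 1.900 × 165 = 313.50.
Efficiency loss = 313.50 − 165 = 148.50.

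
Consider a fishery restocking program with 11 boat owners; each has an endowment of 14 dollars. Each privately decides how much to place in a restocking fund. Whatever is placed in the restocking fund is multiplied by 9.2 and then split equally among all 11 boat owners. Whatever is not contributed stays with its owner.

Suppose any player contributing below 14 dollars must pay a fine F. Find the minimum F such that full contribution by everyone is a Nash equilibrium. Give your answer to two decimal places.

Given the others contribute fully, the best deviation is to contribute 0 (any partial contribution still incurs the fine and gives up units whose private return 0.8364 is below 1).
Deviating from 14 to 0 saves 14 dollars but forfeits the deviator's share of the drop in the restocking fund: 9.2/11 × 14 = 11.71.
So the deviation gain is 14 − 11.71 = 2.29, and the fine must be at least 2.29 dollars to wipe it out.

2.29 dollars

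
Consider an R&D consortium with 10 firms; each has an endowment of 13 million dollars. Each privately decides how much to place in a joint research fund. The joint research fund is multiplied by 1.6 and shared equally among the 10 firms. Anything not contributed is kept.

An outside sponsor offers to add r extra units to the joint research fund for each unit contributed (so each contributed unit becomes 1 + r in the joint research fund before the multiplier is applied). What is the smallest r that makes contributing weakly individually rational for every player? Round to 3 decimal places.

With matching at rate r, one contributed unit becomes (1 + r) in the joint research fund and returns 1.6 × (1 + r) / 10 to the contributor.
Setting this equal to 1: 1 + r = 10/1.6 = 6.2500.
So the minimum matching rate is r = 6.2500 − 1 = 5.250.

5.250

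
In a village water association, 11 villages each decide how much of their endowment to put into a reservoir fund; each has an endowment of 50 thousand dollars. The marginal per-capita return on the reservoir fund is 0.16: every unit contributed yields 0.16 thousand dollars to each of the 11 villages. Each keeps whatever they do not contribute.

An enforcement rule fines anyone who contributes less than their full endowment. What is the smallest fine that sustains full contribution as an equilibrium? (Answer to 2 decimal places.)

Given the others contribute fully, the best deviation is to contribute 0 (any partial contribution still incurs the fine and gives up units whose private return 0.16 is below 1).
Deviating from 50 to 0 saves 50 thousand dollars but forfeits the deviator's share of the drop in the reservoir fund: 0.16 × 50 = 8.00.
So the deviation gain is 50 − 8.00 = 42.00, and the fine must be at least 42.00 thousand dollars to wipe it out.

42.00 thousand dollars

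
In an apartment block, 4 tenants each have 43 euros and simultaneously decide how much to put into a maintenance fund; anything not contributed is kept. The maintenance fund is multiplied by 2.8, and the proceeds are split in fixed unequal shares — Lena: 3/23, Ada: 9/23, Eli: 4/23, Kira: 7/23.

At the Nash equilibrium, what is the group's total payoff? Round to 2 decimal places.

For player j, contributing a unit is worthwhile iff 2.8 × (j's share) ≥ 1, i.e. iff j's share is at least 0.3571.
The only share above 0.3571 is Ada's 9/23, contributing 43; the remaining 3 contribute 0. Total contributed: 43.
The maintenance fund pays out 2.8 × 43 = 120.40 in total (split across the unequal shares, but the aggregate is all that matters for the group sum).
The 3 free-riders keep 43 each, adding 129. Group total = 129 + 120.40 = 249.40.

249.40 euros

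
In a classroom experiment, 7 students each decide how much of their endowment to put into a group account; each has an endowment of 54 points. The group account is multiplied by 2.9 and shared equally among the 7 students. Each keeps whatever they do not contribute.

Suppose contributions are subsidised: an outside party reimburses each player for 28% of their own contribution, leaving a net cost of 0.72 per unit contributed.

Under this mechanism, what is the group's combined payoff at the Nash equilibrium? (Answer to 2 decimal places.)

378.00 points

The effective private return is (2.9/7) / 0.72 = 0.5754, which is still under 1, so the mechanism doesn't change anyone's dominant strategy: zero contribution.
Everyone keeps their endowment and the group total is 7 × 54 = 378.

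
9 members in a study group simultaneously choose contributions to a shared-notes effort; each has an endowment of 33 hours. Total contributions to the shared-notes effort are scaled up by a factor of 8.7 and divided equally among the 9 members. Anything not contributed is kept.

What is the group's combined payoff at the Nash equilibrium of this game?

Each contributed unit returns 8.7/9 = 0.9667 to its contributor — below 1 — so contributing 0 is dominant for every player. At the Nash equilibrium everyone keeps their 33, and the group total is 9 × 33 = 297.

297.00 hours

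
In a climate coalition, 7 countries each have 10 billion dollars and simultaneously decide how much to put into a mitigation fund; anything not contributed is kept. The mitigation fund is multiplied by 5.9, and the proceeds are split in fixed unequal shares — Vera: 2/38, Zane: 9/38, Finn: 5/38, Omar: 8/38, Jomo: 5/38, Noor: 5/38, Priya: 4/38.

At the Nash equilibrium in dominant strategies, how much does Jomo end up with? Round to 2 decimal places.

A player with share s gets back 5.9·s per unit contributed, so full contribution is dominant for anyone with s > 1/5.9 = 0.1695 and zero contribution is dominant for anyone below.
Zane and Omar are above the threshold, contributing 10 each; the remaining 5 contribute 0. Total contributed: 20.
Jomo keeps 10 and receives 5.9 × 20 × 5/38 = 15.53 from the mitigation fund, for a payoff of 25.53.

25.53 billion dollars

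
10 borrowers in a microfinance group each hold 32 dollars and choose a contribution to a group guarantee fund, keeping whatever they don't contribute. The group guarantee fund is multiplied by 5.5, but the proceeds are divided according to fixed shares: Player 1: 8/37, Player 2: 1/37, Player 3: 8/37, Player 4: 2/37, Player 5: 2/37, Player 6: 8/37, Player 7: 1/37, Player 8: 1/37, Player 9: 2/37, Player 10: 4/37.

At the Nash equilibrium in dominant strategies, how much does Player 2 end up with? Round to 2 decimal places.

46.27 dollars

A player with share s gets back 5.5·s per unit contributed, so full contribution is dominant for anyone with s > 1/5.5 = 0.1818 and zero contribution is dominant for anyone below.
Player 1, Player 3 and Player 6 clear that bar, contributing 32 each; the remaining 7 contribute 0. Total contributed: 96.
Player 2 keeps 32 and receives 5.5 × 96 × 1/37 = 14.27 from the group guarantee fund, for a payoff of 46.27.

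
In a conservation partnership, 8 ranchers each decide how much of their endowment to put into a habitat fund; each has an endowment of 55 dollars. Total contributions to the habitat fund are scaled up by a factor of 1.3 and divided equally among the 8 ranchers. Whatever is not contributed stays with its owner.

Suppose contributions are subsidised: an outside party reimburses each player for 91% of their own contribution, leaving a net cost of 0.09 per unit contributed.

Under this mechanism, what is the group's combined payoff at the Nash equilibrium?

972.40 dollars

The effective private return per unit is now (1.3/8) / 0.09 = 1.8056 > 1, so every player's dominant strategy flips to full contribution.
So the Nash equilibrium is full contribution by all 8; the group earns 8 × (55 × 0.91 + 1.3 × 55) = 972.40.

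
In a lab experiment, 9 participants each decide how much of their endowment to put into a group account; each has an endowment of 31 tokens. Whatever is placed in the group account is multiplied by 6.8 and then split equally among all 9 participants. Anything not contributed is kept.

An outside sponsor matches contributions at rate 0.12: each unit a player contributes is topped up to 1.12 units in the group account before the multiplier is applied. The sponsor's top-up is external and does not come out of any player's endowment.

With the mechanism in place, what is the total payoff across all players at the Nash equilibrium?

279.00 tokens

The effective private return is 6.8 × 1.12 / 9 = 0.8462, which is still under 1, so the mechanism doesn't change anyone's dominant strategy: zero contribution.
At the Nash equilibrium no one contributes; group total payoff = 9 × 31 = 279.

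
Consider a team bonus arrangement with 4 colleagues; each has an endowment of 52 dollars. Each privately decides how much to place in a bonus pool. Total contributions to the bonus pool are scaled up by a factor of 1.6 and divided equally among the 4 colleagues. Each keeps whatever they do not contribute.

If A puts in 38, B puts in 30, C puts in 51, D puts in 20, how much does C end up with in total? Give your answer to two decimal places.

56.60 dollars

Total contributed: 38 + 30 + 51 + 20 = 139.
Each receives 1.6 × 139 / 4 = 55.60 from the bonus pool.
C keeps 52 − 51 = 1, so C's payoff is 1 + 55.60 = 56.60.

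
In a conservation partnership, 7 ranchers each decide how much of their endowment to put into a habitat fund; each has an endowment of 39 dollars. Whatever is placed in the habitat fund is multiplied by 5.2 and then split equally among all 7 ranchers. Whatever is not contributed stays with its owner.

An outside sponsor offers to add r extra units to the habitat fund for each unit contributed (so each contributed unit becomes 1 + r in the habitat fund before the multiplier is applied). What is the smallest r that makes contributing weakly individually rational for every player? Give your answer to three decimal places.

0.346

With matching at rate r, one contributed unit becomes (1 + r) in the habitat fund and returns 5.2 × (1 + r) / 7 to the contributor.
Setting this equal to 1: 1 + r = 7/5.2 = 1.3462.
So the minimum matching rate is r = 1.3462 − 1 = 0.346.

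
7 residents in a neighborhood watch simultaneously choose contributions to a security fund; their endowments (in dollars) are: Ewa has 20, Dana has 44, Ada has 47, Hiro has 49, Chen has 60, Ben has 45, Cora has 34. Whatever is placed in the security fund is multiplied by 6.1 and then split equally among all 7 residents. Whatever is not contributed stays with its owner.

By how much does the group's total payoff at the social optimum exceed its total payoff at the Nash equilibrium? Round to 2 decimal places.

The private return per contributed unit is 6.1/7 = 0.8714 < 1 for every player regardless of endowment, so the Nash equilibrium is zero contribution and the group total is Σ E_j = 20 + 44 + 47 + 49 + 60 + 45 + 34 = 299.
Each contributed unit returns 6.100 to the group, so the social optimum is full contribution by everyone: group total = 6.100 × 299 = 1823.90.
Efficiency loss = (6.100 − 1) × 299 = 1524.90.

1524.90 dollars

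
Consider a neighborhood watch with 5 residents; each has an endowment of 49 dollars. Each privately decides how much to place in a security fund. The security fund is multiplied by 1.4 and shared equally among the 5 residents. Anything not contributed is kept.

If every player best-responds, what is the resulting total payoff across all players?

Each contributed unit returns 1.4/5 = 0.2800 to its contributor — below 1 — so contributing 0 is dominant for every player. At the Nash equilibrium everyone keeps their 49, and the group total is 5 × 49 = 245.

245.00 dollars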